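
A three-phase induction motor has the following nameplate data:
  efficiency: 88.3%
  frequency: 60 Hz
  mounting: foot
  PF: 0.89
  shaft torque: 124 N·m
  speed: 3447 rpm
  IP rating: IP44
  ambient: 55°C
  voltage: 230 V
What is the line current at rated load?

143 A

ω = 2π×3447/60 = 361 rad/s; P_out = τω = 124 × 361 = 44764 W
P_in = P_out / η = 44764 / 0.883 = 50695 W
I_L = P_in / (√3·V_L·cosφ) = 50695 / (1.732 × 230 × 0.89) = 143 A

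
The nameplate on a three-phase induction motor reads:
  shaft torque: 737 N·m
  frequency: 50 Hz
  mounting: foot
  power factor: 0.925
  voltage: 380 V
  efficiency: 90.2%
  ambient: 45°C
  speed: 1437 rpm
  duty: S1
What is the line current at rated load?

202 A

ω = 2π×1437/60 = 150.5 rad/s; P_out = τω = 737 × 150.5 = 110919 W
P_in = P_out / η = 110919 / 0.902 = 122970 W
I_L = P_in / (√3·V_L·cosφ) = 122970 / (1.732 × 380 × 0.925) = 202 A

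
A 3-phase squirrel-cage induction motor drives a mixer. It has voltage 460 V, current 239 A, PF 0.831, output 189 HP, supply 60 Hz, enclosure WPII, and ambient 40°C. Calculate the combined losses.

17.2 kW

P_in = √3·V·I·cosφ = 1.732×460×239×0.831 = 158236 W
P_out = 189×746 = 140994 W
Losses = P_in − P_out = 158236 − 140994 = 17242 W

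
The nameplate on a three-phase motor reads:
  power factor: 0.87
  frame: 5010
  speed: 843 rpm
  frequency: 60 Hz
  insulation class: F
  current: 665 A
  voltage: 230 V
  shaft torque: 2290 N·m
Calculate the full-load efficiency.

ω = 2π × 843/60 = 88.28 rad/s; P_out = τω = 2290 × 88.28 = 202161 W
P_in = √3·V_L·I_L·cosφ = 1.732 × 230 × 665 × 0.87 = 230471 W
η = P_out / P_in = 202161 / 230471 = 0.877 = 87.7%

87.7 %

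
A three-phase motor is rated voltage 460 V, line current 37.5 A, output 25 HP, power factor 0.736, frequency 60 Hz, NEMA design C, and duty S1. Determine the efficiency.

84.8 %

P_out = 25 × 746 = 18650 W
P_in = √3·V_L·I_L·cosφ = 1.732 × 460 × 37.5 × 0.736 = 21989 W
η = P_out / P_in = 18650 / 21989 = 0.848 = 84.8%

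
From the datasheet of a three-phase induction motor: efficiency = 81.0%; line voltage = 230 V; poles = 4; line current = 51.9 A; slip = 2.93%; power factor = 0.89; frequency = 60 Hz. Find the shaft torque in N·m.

P_in = √3·V·I·cosφ = 1.732 × 230 × 51.9 × 0.89 = 18401 W
P_out = η·P_in = 0.81 × 18401 = 14905 W
n_s = 120×60/4 = 1800 rpm; n = 1800×(1−0.0293) = 1747 rpm
ω = 2π×1747/60 = 182.9 rad/s
τ = P_out/ω = 14905/182.9 = 81.5 N·m

81.5 N·m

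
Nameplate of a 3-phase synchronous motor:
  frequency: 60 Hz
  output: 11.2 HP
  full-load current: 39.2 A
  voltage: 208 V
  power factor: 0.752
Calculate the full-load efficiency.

P_out = 11.2 × 746 = 8355 W
P_in = √3·V_L·I_L·cosφ = 1.732 × 208 × 39.2 × 0.752 = 10620 W
η = P_out / P_in = 8355 / 10620 = 0.787 = 78.7%

78.7 %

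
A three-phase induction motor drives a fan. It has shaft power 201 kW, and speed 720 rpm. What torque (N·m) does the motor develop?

ω = 2π × 720/60 = 75.4 rad/s
τ = P/ω = 201000/75.4 = 2670 N·m

2670 N·m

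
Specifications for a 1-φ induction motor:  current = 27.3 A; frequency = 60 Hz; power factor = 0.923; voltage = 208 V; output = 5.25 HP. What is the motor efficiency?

74.7 %

P_out = 5.25 × 746 = 3917 W
P_in = V·I·cosφ = 208 × 27.3 × 0.923 = 5241 W
η = P_out / P_in = 3917 / 5241 = 0.747 = 74.7%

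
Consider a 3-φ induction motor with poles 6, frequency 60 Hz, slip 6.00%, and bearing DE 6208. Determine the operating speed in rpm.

1128 rpm

n_s = 120f/p = 120×60/6 = 1200 rpm
n = n_s(1 − s) = 1200 × (1 − 0.06) = 1128 rpm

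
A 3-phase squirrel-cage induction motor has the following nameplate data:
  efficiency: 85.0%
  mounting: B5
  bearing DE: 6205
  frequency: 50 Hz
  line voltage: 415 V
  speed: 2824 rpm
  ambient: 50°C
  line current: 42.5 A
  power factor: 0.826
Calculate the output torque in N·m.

72.5 N·m

P_in = √3·V·I·cosφ = 1.732 × 415 × 42.5 × 0.826 = 25233 W
P_out = η·P_in = 0.85 × 25233 = 21448 W
n = 2824 rpm
ω = 2π×2824/60 = 295.7 rad/s
τ = P_out/ω = 21448/295.7 = 72.5 N·m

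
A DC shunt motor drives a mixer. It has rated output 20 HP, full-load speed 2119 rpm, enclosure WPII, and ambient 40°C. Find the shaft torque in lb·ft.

49.6 lb·ft

P_out = 20 × 746 = 14920 W
ω = 2π × 2119/60 = 221.9 rad/s
τ = P_out/ω = 14920/221.9 = 67.24 N·m
In lb·ft: 67.24/1.356 = 49.6 lb·ft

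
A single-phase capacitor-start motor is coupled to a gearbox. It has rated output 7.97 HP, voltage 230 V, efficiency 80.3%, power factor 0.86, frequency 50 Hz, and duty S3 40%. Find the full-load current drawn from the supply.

P_out = 7.97 × 746 = 5946 W
P_in = P_out / η = 5946 / 0.803 = 7405 W
I = P_in / (V·cosφ) = 7405 / (230 × 0.86) = 37.4 A

37.4 A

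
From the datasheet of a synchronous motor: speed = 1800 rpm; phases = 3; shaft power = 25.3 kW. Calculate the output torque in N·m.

ω = 2π × 1800/60 = 188.5 rad/s
τ = P/ω = 25300/188.5 = 134 N·m

134 N·m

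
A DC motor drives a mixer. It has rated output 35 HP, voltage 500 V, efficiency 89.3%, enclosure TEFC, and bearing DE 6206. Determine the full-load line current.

58.5 A

P_out = 35 × 746 = 26110 W
P_in = P_out / η = 26110 / 0.893 = 29239 W
I = P_in / V = 29239 / 500 = 58.5 A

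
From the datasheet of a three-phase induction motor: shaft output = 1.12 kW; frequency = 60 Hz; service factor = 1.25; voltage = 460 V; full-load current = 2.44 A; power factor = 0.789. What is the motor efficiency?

P_out = 1.12 kW = 1120 W
P_in = √3·V_L·I_L·cosφ = 1.732 × 460 × 2.44 × 0.789 = 1534 W
η = P_out / P_in = 1120 / 1534 = 0.730 = 73.0%

73.0 %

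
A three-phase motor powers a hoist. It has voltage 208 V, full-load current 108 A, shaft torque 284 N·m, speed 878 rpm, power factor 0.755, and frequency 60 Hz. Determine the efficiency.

88.9 %

ω = 2π × 878/60 = 91.94 rad/s; P_out = τω = 284 × 91.94 = 26111 W
P_in = √3·V_L·I_L·cosφ = 1.732 × 208 × 108 × 0.755 = 29375 W
η = P_out / P_in = 26111 / 29375 = 0.889 = 88.9%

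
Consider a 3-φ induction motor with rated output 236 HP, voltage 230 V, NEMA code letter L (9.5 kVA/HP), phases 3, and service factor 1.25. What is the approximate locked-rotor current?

S_LR = 9.5 × 236 = 2242 kVA
I_LR = S_LR/(√3·V_L) = 2242000/(1.732×230) = 5630 A

5630 A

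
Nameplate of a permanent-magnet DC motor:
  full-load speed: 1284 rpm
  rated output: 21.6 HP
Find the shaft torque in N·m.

120 N·m

P_out = 21.6 × 746 = 16114 W
ω = 2π × 1284/60 = 134.5 rad/s
τ = P_out/ω = 16114/134.5 = 120 N·m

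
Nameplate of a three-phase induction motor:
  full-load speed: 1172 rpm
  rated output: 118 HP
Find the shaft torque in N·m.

717 N·m

P_out = 118 × 746 = 88028 W
ω = 2π × 1172/60 = 122.7 rad/s
τ = P_out/ω = 88028/122.7 = 717 N·m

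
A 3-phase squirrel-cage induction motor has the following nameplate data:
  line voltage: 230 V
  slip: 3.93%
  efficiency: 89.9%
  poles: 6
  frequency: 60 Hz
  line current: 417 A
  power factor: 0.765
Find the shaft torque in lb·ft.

P_in = √3·V·I·cosφ = 1.732 × 230 × 417 × 0.765 = 127079 W
P_out = η·P_in = 0.899 × 127079 = 114244 W
n_s = 120×60/6 = 1200 rpm; n = 1200×(1−0.0393) = 1153 rpm
ω = 2π×1153/60 = 120.7 rad/s
τ = P_out/ω = 114244/120.7 = 946.5 N·m
In lb·ft: 946.5/1.356 = 698 lb·ft

698 lb·ft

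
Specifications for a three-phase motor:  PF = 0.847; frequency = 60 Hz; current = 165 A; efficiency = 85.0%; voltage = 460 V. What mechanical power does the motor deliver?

94.6 kW

P_in = √3·V·I·cosφ = 1.732 × 460 × 165 × 0.847 = 111346 W
P_out = η·P_in = 0.85 × 111346 = 94644 W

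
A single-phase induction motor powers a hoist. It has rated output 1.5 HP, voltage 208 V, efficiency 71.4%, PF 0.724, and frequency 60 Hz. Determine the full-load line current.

P_out = 1.5 × 746 = 1119 W
P_in = P_out / η = 1119 / 0.714 = 1567 W
I = P_in / (V·cosφ) = 1567 / (208 × 0.724) = 10.4 A

10.4 A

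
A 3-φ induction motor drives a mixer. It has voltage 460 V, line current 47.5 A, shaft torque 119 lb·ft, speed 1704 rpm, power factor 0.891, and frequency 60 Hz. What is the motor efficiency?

85.4 %

τ = 119 lb·ft × 1.356 = 161.4 N·m
ω = 2π × 1704/60 = 178.4 rad/s; P_out = τω = 161.4 × 178.4 = 28794 W
P_in = √3·V_L·I_L·cosφ = 1.732 × 460 × 47.5 × 0.891 = 33719 W
η = P_out / P_in = 28794 / 33719 = 0.854 = 85.4%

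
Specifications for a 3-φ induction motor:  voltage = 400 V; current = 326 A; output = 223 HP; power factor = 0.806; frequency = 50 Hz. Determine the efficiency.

P_out = 223 × 746 = 166358 W
P_in = √3·V_L·I_L·cosφ = 1.732 × 400 × 326 × 0.806 = 182037 W
η = P_out / P_in = 166358 / 182037 = 0.914 = 91.4%

91.4 %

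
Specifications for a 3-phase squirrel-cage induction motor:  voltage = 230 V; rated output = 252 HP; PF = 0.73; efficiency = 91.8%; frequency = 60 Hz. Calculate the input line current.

P_out = 252 × 746 = 187992 W
P_in = P_out / η = 187992 / 0.918 = 204784 W
I_L = P_in / (√3·V_L·cosφ) = 204784 / (1.732 × 230 × 0.73) = 704 A

704 A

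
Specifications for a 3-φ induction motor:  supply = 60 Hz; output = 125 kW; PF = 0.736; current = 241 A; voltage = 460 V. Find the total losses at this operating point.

16300 W

P_in = √3·V·I·cosφ = 1.732×460×241×0.736 = 141319 W
P_out = 125000 W
Losses = P_in − P_out = 141319 − 125000 = 16319 W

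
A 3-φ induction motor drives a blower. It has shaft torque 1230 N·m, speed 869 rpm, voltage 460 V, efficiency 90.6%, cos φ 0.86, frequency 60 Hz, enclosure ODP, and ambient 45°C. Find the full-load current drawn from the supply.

180 A

ω = 2π×869/60 = 91 rad/s; P_out = τω = 1230 × 91 = 111930 W
P_in = P_out / η = 111930 / 0.906 = 123543 W
I_L = P_in / (√3·V_L·cosφ) = 123543 / (1.732 × 460 × 0.86) = 180 A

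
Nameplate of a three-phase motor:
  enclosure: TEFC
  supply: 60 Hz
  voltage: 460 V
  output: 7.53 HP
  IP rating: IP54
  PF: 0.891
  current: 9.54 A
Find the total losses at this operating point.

P_in = √3·V·I·cosφ = 1.732×460×9.54×0.891 = 6772 W
P_out = 7.53×746 = 5617 W
Losses = P_in − P_out = 6772 − 5617 = 1155 W

1.16 kW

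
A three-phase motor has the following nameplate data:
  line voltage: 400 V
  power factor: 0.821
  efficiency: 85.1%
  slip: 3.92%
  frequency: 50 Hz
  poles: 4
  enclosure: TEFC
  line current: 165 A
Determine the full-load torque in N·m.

529 N·m

P_in = √3·V·I·cosφ = 1.732 × 400 × 165 × 0.821 = 93850 W
P_out = η·P_in = 0.851 × 93850 = 79866 W
n_s = 120×50/4 = 1500 rpm; n = 1500×(1−0.0392) = 1441 rpm
ω = 2π×1441/60 = 150.9 rad/s
τ = P_out/ω = 79866/150.9 = 529 N·m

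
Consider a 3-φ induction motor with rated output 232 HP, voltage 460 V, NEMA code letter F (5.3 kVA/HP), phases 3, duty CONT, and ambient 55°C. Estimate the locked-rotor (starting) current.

1540 A

S_LR = 5.3 × 232 = 1229.6 kVA
I_LR = S_LR/(√3·V_L) = 1229600/(1.732×460) = 1540 A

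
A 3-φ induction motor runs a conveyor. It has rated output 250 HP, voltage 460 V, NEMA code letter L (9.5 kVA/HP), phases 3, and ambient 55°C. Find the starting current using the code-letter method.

S_LR = 9.5 × 250 = 2375 kVA
I_LR = S_LR/(√3·V_L) = 2375000/(1.732×460) = 2980 A

2980 A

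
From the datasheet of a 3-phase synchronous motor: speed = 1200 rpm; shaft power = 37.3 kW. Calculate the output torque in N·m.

297 N·m

ω = 2π × 1200/60 = 125.7 rad/s
τ = P/ω = 37300/125.7 = 297 N·m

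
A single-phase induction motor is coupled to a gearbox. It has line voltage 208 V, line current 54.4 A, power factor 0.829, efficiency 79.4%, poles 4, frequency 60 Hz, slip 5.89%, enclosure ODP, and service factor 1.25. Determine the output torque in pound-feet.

31 lb·ft

P_in = V·I·cosφ = 208 × 54.4 × 0.829 = 9380 W
P_out = η·P_in = 0.794 × 9380 = 7448 W
n_s = 120×60/4 = 1800 rpm; n = 1800×(1−0.0589) = 1694 rpm
ω = 2π×1694/60 = 177.4 rad/s
τ = P_out/ω = 7448/177.4 = 41.98 N·m
In lb·ft: 41.98/1.356 = 31 lb·ft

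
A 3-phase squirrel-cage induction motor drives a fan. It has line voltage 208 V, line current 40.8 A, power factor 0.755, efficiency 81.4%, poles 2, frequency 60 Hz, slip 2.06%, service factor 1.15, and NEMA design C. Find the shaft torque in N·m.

P_in = √3·V·I·cosφ = 1.732 × 208 × 40.8 × 0.755 = 11097 W
P_out = η·P_in = 0.814 × 11097 = 9033 W
n_s = 120×60/2 = 3600 rpm; n = 3600×(1−0.0206) = 3526 rpm
ω = 2π×3526/60 = 369.2 rad/s
τ = P_out/ω = 9033/369.2 = 24.5 N·m

24.5 N·m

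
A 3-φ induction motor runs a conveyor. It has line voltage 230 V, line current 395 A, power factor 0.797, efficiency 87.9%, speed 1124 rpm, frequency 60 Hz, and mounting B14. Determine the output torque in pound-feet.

P_in = √3·V·I·cosφ = 1.732 × 230 × 395 × 0.797 = 125410 W
P_out = η·P_in = 0.879 × 125410 = 110235 W
n = 1124 rpm
ω = 2π×1124/60 = 117.7 rad/s
τ = P_out/ω = 110235/117.7 = 936.6 N·m
In lb·ft: 936.6/1.356 = 691 lb·ft

691 lb·ft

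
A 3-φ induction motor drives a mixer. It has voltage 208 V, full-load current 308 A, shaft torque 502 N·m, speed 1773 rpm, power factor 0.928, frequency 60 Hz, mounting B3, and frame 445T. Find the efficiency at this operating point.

ω = 2π × 1773/60 = 185.7 rad/s; P_out = τω = 502 × 185.7 = 93221 W
P_in = √3·V_L·I_L·cosφ = 1.732 × 208 × 308 × 0.928 = 102970 W
η = P_out / P_in = 93221 / 102970 = 0.905 = 90.5%

90.5 %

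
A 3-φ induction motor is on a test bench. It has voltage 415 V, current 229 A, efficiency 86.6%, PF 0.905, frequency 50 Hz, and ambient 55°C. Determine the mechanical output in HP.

173 HP

P_in = √3·V·I·cosφ = 1.732 × 415 × 229 × 0.905 = 148964 W
P_out = η·P_in = 0.866 × 148964 = 129003 W
= 129003/746 = 173 HP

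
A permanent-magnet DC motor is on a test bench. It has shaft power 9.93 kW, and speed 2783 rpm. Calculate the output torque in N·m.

34.1 N·m

ω = 2π × 2783/60 = 291.4 rad/s
τ = P/ω = 9930/291.4 = 34.1 N·m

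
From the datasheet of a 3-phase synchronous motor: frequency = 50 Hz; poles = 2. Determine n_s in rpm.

3000 rpm

n_s = 120f/p = 120×50/2 = 3000 rpm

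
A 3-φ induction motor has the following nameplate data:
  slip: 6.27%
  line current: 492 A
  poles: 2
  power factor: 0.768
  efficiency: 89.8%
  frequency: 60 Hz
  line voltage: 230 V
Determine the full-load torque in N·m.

P_in = √3·V·I·cosφ = 1.732 × 230 × 492 × 0.768 = 150523 W
P_out = η·P_in = 0.898 × 150523 = 135170 W
n_s = 120×60/2 = 3600 rpm; n = 3600×(1−0.0627) = 3374 rpm
ω = 2π×3374/60 = 353.3 rad/s
τ = P_out/ω = 135170/353.3 = 383 N·m

383 N·m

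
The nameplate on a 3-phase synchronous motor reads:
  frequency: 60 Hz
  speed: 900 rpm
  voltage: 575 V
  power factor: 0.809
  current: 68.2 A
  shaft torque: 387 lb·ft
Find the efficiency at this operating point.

90.0 %

τ = 387 lb·ft × 1.356 = 524.8 N·m
ω = 2π × 900/60 = 94.25 rad/s; P_out = τω = 524.8 × 94.25 = 49462 W
P_in = √3·V_L·I_L·cosφ = 1.732 × 575 × 68.2 × 0.809 = 54948 W
η = P_out / P_in = 49462 / 54948 = 0.900 = 90.0%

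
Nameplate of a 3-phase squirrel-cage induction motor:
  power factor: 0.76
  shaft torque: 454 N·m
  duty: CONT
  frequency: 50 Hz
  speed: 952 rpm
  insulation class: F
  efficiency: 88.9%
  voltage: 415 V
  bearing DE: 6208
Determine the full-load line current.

93.2 A

ω = 2π×952/60 = 99.69 rad/s; P_out = τω = 454 × 99.69 = 45259 W
P_in = P_out / η = 45259 / 0.889 = 50910 W
I_L = P_in / (√3·V_L·cosφ) = 50910 / (1.732 × 415 × 0.76) = 93.2 A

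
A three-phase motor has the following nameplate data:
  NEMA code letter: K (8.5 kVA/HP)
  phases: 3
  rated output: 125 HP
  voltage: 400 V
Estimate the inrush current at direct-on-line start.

1530 A

S_LR = 8.5 × 125 = 1062.5 kVA
I_LR = S_LR/(√3·V_L) = 1062500/(1.732×400) = 1530 A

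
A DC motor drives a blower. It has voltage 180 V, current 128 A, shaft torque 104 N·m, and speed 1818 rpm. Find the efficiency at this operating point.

85.9 %

ω = 2π × 1818/60 = 190.4 rad/s; P_out = τω = 104 × 190.4 = 19802 W
P_in = V·I = 180 × 128 = 23040 W
η = P_out / P_in = 19802 / 23040 = 0.859 = 85.9%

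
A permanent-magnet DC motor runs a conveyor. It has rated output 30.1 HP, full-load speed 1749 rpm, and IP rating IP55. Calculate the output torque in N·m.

123 N·m

P_out = 30.1 × 746 = 22455 W
ω = 2π × 1749/60 = 183.2 rad/s
τ = P_out/ω = 22455/183.2 = 123 N·m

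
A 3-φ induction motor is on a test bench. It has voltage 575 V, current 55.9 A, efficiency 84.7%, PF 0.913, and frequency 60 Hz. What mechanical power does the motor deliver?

43.1 kW

P_in = √3·V·I·cosφ = 1.732 × 575 × 55.9 × 0.913 = 50827 W
P_out = η·P_in = 0.847 × 50827 = 43050 W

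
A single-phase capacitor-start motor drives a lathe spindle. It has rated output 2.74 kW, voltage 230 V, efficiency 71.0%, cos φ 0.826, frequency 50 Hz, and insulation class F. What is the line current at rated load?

20.3 A

P_out = 2.74 kW = 2740 W
P_in = P_out / η = 2740 / 0.710 = 3859 W
I = P_in / (V·cosφ) = 3859 / (230 × 0.826) = 20.3 A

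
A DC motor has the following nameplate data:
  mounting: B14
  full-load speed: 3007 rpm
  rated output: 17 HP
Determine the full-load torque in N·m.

40.3 N·m

P_out = 17 × 746 = 12682 W
ω = 2π × 3007/60 = 314.9 rad/s
τ = P_out/ω = 12682/314.9 = 40.3 N·m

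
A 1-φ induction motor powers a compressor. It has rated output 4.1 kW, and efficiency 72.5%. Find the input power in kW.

P_out = 4100 W
P_in = P_out/η = 4100/0.725 = 5655 W = 5.66 kW

5.66 kW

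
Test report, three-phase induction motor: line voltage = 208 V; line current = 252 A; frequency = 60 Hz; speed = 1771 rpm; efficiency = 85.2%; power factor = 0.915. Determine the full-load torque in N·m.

P_in = √3·V·I·cosφ = 1.732 × 208 × 252 × 0.915 = 83068 W
P_out = η·P_in = 0.852 × 83068 = 70774 W
n = 1771 rpm
ω = 2π×1771/60 = 185.5 rad/s
τ = P_out/ω = 70774/185.5 = 382 N·m

382 N·m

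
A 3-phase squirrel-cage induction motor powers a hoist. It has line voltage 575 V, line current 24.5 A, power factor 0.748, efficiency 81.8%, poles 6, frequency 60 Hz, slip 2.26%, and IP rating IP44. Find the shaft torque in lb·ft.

P_in = √3·V·I·cosφ = 1.732 × 575 × 24.5 × 0.748 = 18251 W
P_out = η·P_in = 0.818 × 18251 = 14929 W
n_s = 120×60/6 = 1200 rpm; n = 1200×(1−0.0226) = 1173 rpm
ω = 2π×1173/60 = 122.8 rad/s
τ = P_out/ω = 14929/122.8 = 121.6 N·m
In lb·ft: 121.6/1.356 = 89.7 lb·ft

89.7 lb·ft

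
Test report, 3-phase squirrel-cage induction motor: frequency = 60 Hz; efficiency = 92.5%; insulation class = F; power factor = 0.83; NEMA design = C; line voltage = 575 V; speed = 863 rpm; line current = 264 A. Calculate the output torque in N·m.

P_in = √3·V·I·cosφ = 1.732 × 575 × 264 × 0.83 = 218222 W
P_out = η·P_in = 0.925 × 218222 = 201855 W
n = 863 rpm
ω = 2π×863/60 = 90.37 rad/s
τ = P_out/ω = 201855/90.37 = 2230 N·m

2230 N·m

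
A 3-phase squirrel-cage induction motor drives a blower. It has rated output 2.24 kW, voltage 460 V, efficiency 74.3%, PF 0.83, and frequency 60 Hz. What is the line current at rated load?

P_out = 2.24 kW = 2240 W
P_in = P_out / η = 2240 / 0.743 = 3015 W
I_L = P_in / (√3·V_L·cosφ) = 3015 / (1.732 × 460 × 0.83) = 4.56 A

4.56 A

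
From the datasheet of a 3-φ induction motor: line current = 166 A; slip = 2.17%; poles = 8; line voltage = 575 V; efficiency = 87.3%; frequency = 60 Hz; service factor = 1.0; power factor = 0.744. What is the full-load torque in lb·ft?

859 lb·ft

P_in = √3·V·I·cosφ = 1.732 × 575 × 166 × 0.744 = 122998 W
P_out = η·P_in = 0.873 × 122998 = 107377 W
n_s = 120×60/8 = 900 rpm; n = 900×(1−0.0217) = 880 rpm
ω = 2π×880/60 = 92.15 rad/s
τ = P_out/ω = 107377/92.15 = 1165 N·m
In lb·ft: 1165/1.356 = 859 lb·ft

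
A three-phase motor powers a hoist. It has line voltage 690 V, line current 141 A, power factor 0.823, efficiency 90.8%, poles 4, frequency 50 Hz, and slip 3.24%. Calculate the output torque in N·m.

P_in = √3·V·I·cosφ = 1.732 × 690 × 141 × 0.823 = 138681 W
P_out = η·P_in = 0.908 × 138681 = 125922 W
n_s = 120×50/4 = 1500 rpm; n = 1500×(1−0.0324) = 1451 rpm
ω = 2π×1451/60 = 151.9 rad/s
τ = P_out/ω = 125922/151.9 = 829 N·m

829 N·m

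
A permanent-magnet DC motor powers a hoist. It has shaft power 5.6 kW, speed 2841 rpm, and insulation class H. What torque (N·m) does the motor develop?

ω = 2π × 2841/60 = 297.5 rad/s
τ = P/ω = 5600/297.5 = 18.8 N·m

18.8 N·m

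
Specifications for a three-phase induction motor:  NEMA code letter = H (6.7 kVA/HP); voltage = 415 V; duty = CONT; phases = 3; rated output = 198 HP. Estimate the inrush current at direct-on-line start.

1850 A

S_LR = 6.7 × 198 = 1326.6 kVA
I_LR = S_LR/(√3·V_L) = 1326600/(1.732×415) = 1850 A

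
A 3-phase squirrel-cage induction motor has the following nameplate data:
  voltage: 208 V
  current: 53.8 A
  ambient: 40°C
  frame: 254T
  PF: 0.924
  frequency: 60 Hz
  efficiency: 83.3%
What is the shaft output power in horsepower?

20 HP

P_in = √3·V·I·cosφ = 1.732 × 208 × 53.8 × 0.924 = 17909 W
P_out = η·P_in = 0.833 × 17909 = 14918 W
= 14918/746 = 20 HP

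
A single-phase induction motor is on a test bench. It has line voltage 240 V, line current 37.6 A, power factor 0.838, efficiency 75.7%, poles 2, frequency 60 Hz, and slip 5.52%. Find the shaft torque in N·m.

P_in = V·I·cosφ = 240 × 37.6 × 0.838 = 7562 W
P_out = η·P_in = 0.757 × 7562 = 5724 W
n_s = 120×60/2 = 3600 rpm; n = 3600×(1−0.0552) = 3401 rpm
ω = 2π×3401/60 = 356.2 rad/s
τ = P_out/ω = 5724/356.2 = 16.1 N·m

16.1 N·m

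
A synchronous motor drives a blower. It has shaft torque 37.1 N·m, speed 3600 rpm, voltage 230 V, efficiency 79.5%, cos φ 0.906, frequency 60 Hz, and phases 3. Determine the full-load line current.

ω = 2π×3600/60 = 377 rad/s; P_out = τω = 37.1 × 377 = 13987 W
P_in = P_out / η = 13987 / 0.795 = 17594 W
I_L = P_in / (√3·V_L·cosφ) = 17594 / (1.732 × 230 × 0.906) = 48.7 A

48.7 A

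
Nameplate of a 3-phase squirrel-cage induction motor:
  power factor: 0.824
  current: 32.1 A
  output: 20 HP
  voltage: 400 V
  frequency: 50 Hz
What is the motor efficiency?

P_out = 20 × 746 = 14920 W
P_in = √3·V_L·I_L·cosφ = 1.732 × 400 × 32.1 × 0.824 = 18325 W
η = P_out / P_in = 14920 / 18325 = 0.814 = 81.4%

81.4 %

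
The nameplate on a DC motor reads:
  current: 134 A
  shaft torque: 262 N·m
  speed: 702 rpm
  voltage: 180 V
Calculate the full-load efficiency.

ω = 2π × 702/60 = 73.51 rad/s; P_out = τω = 262 × 73.51 = 19260 W
P_in = V·I = 180 × 134 = 24120 W
η = P_out / P_in = 19260 / 24120 = 0.799 = 79.9%

79.9 %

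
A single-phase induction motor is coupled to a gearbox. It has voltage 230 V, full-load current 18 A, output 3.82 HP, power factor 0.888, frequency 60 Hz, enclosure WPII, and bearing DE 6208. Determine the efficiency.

P_out = 3.82 × 746 = 2850 W
P_in = V·I·cosφ = 230 × 18 × 0.888 = 3676 W
η = P_out / P_in = 2850 / 3676 = 0.775 = 77.5%

77.5 %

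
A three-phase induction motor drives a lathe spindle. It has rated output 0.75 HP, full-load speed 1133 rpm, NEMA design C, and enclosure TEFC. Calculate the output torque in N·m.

P_out = 0.75 × 746 = 560 W
ω = 2π × 1133/60 = 118.6 rad/s
τ = P_out/ω = 560/118.6 = 4.72 N·m

4.72 N·m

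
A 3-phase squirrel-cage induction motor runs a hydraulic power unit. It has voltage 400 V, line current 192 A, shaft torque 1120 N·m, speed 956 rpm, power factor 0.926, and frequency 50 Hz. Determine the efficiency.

91.0 %

ω = 2π × 956/60 = 100.1 rad/s; P_out = τω = 1120 × 100.1 = 112112 W
P_in = √3·V_L·I_L·cosφ = 1.732 × 400 × 192 × 0.926 = 123174 W
η = P_out / P_in = 112112 / 123174 = 0.910 = 91.0%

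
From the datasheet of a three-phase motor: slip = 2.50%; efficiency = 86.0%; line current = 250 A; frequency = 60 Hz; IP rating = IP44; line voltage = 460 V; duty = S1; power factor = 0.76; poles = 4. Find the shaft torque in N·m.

708 N·m

P_in = √3·V·I·cosφ = 1.732 × 460 × 250 × 0.76 = 151377 W
P_out = η·P_in = 0.86 × 151377 = 130184 W
n_s = 120×60/4 = 1800 rpm; n = 1800×(1−0.025) = 1755 rpm
ω = 2π×1755/60 = 183.8 rad/s
τ = P_out/ω = 130184/183.8 = 708 N·m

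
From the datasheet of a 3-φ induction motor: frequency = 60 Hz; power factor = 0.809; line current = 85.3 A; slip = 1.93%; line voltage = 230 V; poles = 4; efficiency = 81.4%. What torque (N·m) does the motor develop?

P_in = √3·V·I·cosφ = 1.732 × 230 × 85.3 × 0.809 = 27490 W
P_out = η·P_in = 0.814 × 27490 = 22377 W
n_s = 120×60/4 = 1800 rpm; n = 1800×(1−0.0193) = 1765 rpm
ω = 2π×1765/60 = 184.8 rad/s
τ = P_out/ω = 22377/184.8 = 121 N·m

121 N·m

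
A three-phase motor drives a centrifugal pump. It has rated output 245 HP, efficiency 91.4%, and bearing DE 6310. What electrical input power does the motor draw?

P_out = 245 × 746 = 182770 W
P_in = P_out/η = 182770/0.914 = 199967 W = 200 kW

200 kW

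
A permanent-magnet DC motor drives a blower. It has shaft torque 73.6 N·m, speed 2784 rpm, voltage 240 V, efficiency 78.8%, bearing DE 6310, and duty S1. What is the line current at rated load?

113 A

ω = 2π×2784/60 = 291.5 rad/s; P_out = τω = 73.6 × 291.5 = 21454 W
P_in = P_out / η = 21454 / 0.788 = 27226 W
I = P_in / V = 27226 / 240 = 113 A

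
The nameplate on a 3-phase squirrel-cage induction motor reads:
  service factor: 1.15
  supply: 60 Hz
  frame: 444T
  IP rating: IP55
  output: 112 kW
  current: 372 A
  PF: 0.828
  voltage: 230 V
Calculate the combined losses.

10.7 kW

P_in = √3·V·I·cosφ = 1.732×230×372×0.828 = 122701 W
P_out = 112000 W
Losses = P_in − P_out = 122701 − 112000 = 10701 W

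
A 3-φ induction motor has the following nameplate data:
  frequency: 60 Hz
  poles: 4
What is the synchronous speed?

1800 rpm

n_s = 120f/p = 120×60/4 = 1800 rpm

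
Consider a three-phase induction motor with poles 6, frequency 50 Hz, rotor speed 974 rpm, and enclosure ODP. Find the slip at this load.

n_s = 120f/p = 120×50/6 = 1000 rpm
s = (n_s − n)/n_s = (1000 − 974)/1000 = 0.0260

2.6 %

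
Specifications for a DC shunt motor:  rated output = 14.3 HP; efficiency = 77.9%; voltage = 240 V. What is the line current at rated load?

57.1 A

P_out = 14.3 × 746 = 10668 W
P_in = P_out / η = 10668 / 0.779 = 13694 W
I = P_in / V = 13694 / 240 = 57.1 A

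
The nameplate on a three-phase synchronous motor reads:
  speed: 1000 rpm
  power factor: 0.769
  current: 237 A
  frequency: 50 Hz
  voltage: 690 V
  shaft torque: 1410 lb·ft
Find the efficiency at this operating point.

τ = 1410 lb·ft × 1.356 = 1912 N·m
ω = 2π × 1000/60 = 104.7 rad/s; P_out = τω = 1912 × 104.7 = 200186 W
P_in = √3·V_L·I_L·cosφ = 1.732 × 690 × 237 × 0.769 = 217807 W
η = P_out / P_in = 200186 / 217807 = 0.919 = 91.9%

91.9 %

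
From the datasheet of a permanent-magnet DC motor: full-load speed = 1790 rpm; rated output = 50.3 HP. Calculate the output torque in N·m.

200 N·m

P_out = 50.3 × 746 = 37524 W
ω = 2π × 1790/60 = 187.4 rad/s
τ = P_out/ω = 37524/187.4 = 200 N·m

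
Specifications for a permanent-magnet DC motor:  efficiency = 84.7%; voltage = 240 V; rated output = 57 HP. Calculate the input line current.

P_out = 57 × 746 = 42522 W
P_in = P_out / η = 42522 / 0.847 = 50203 W
I = P_in / V = 50203 / 240 = 209 A

209 A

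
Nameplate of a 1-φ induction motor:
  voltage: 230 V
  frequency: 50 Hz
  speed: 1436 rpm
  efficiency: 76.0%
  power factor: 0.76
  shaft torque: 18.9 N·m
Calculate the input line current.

21.4 A

ω = 2π×1436/60 = 150.4 rad/s; P_out = τω = 18.9 × 150.4 = 2843 W
P_in = P_out / η = 2843 / 0.760 = 3741 W
I = P_in / (V·cosφ) = 3741 / (230 × 0.76) = 21.4 A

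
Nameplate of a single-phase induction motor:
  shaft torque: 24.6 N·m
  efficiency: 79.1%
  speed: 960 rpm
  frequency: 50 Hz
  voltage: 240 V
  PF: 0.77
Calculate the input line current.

16.9 A

ω = 2π×960/60 = 100.5 rad/s; P_out = τω = 24.6 × 100.5 = 2472 W
P_in = P_out / η = 2472 / 0.791 = 3125 W
I = P_in / (V·cosφ) = 3125 / (240 × 0.77) = 16.9 A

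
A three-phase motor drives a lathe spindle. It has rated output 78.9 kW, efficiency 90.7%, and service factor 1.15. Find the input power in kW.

P_out = 78900 W
P_in = P_out/η = 78900/0.907 = 86990 W = 87 kW

87 kW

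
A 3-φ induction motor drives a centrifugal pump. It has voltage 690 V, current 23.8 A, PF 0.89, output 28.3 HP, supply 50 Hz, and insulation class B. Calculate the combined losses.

P_in = √3·V·I·cosφ = 1.732×690×23.8×0.89 = 25314 W
P_out = 28.3×746 = 21112 W
Losses = P_in − P_out = 25314 − 21112 = 4202 W

4200 W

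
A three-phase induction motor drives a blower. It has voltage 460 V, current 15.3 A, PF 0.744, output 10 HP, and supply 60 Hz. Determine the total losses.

P_in = √3·V·I·cosφ = 1.732×460×15.3×0.744 = 9069 W
P_out = 10×746 = 7460 W
Losses = P_in − P_out = 9069 − 7460 = 1609 W

1.61 kW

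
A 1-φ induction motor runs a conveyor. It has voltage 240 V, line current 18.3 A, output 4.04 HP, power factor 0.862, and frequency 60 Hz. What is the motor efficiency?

79.6 %

P_out = 4.04 × 746 = 3014 W
P_in = V·I·cosφ = 240 × 18.3 × 0.862 = 3786 W
η = P_out / P_in = 3014 / 3786 = 0.796 = 79.6%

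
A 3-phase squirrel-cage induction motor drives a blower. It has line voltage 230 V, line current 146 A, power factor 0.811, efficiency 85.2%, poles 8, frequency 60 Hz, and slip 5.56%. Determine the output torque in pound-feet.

P_in = √3·V·I·cosφ = 1.732 × 230 × 146 × 0.811 = 47168 W
P_out = η·P_in = 0.852 × 47168 = 40187 W
n_s = 120×60/8 = 900 rpm; n = 900×(1−0.0556) = 850 rpm
ω = 2π×850/60 = 89.01 rad/s
τ = P_out/ω = 40187/89.01 = 451.5 N·m
In lb·ft: 451.5/1.356 = 333 lb·ft

333 lb·ft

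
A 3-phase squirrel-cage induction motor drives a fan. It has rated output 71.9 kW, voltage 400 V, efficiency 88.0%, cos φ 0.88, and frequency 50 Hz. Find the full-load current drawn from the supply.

P_out = 71.9 kW = 71900 W
P_in = P_out / η = 71900 / 0.880 = 81705 W
I_L = P_in / (√3·V_L·cosφ) = 81705 / (1.732 × 400 × 0.88) = 134 A

134 A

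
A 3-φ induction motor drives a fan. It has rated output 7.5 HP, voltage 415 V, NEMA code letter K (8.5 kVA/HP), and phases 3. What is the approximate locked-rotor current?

S_LR = 8.5 × 7.5 = 63.75 kVA
I_LR = S_LR/(√3·V_L) = 63750/(1.732×415) = 88.7 A

88.7 A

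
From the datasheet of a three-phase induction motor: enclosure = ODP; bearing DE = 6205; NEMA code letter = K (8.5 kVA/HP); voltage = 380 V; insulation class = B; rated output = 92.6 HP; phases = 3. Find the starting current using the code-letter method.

S_LR = 8.5 × 92.6 = 787.1 kVA
I_LR = S_LR/(√3·V_L) = 787100/(1.732×380) = 1200 A

1200 A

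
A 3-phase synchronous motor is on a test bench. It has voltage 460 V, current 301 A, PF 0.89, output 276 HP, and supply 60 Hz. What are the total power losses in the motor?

7540 W

P_in = √3·V·I·cosφ = 1.732×460×301×0.89 = 213433 W
P_out = 276×746 = 205896 W
Losses = P_in − P_out = 213433 − 205896 = 7537 W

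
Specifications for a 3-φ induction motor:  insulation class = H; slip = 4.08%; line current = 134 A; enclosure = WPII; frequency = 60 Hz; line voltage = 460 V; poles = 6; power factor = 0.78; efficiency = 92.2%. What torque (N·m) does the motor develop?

637 N·m

P_in = √3·V·I·cosφ = 1.732 × 460 × 134 × 0.78 = 83273 W
P_out = η·P_in = 0.922 × 83273 = 76778 W
n_s = 120×60/6 = 1200 rpm; n = 1200×(1−0.0408) = 1151 rpm
ω = 2π×1151/60 = 120.5 rad/s
τ = P_out/ω = 76778/120.5 = 637 N·m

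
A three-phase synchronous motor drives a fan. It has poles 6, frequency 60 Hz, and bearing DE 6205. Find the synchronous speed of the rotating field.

n_s = 120f/p = 120×60/6 = 1200 rpm

1200 rpm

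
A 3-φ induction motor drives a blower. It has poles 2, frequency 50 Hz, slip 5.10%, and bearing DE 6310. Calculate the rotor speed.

n_s = 120f/p = 120×50/2 = 3000 rpm
n = n_s(1 − s) = 3000 × (1 − 0.051) = 2847 rpm

2847 rpm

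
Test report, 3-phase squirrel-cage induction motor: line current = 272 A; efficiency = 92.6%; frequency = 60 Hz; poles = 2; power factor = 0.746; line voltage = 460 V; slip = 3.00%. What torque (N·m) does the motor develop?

409 N·m

P_in = √3·V·I·cosφ = 1.732 × 460 × 272 × 0.746 = 161664 W
P_out = η·P_in = 0.926 × 161664 = 149701 W
n_s = 120×60/2 = 3600 rpm; n = 3600×(1−0.03) = 3492 rpm
ω = 2π×3492/60 = 365.7 rad/s
τ = P_out/ω = 149701/365.7 = 409 N·m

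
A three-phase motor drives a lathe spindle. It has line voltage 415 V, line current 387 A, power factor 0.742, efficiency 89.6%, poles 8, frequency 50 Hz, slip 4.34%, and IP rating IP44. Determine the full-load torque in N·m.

2460 N·m

P_in = √3·V·I·cosφ = 1.732 × 415 × 387 × 0.742 = 206401 W
P_out = η·P_in = 0.896 × 206401 = 184935 W
n_s = 120×50/8 = 750 rpm; n = 750×(1−0.0434) = 717 rpm
ω = 2π×717/60 = 75.08 rad/s
τ = P_out/ω = 184935/75.08 = 2460 N·m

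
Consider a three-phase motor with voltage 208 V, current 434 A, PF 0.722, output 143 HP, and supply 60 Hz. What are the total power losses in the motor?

6.21 kW

P_in = √3·V·I·cosφ = 1.732×208×434×0.722 = 112885 W
P_out = 143×746 = 106678 W
Losses = P_in − P_out = 112885 − 106678 = 6207 W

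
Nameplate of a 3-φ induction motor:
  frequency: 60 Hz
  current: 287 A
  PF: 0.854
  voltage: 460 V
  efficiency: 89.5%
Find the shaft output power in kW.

175 kW

P_in = √3·V·I·cosφ = 1.732 × 460 × 287 × 0.854 = 195274 W
P_out = η·P_in = 0.895 × 195274 = 174770 W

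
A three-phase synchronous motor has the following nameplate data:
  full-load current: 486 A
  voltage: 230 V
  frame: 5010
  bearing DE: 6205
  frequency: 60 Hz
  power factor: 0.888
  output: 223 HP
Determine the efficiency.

96.8 %

P_out = 223 × 746 = 166358 W
P_in = √3·V_L·I_L·cosφ = 1.732 × 230 × 486 × 0.888 = 171919 W
η = P_out / P_in = 166358 / 171919 = 0.968 = 96.8%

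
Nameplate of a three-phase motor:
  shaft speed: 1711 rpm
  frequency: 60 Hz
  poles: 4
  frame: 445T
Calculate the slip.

n_s = 120f/p = 120×60/4 = 1800 rpm
s = (n_s − n)/n_s = (1800 − 1711)/1800 = 0.0494

4.94 %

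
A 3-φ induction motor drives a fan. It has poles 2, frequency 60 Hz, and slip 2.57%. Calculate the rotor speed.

3507 rpm

n_s = 120f/p = 120×60/2 = 3600 rpm
n = n_s(1 − s) = 3600 × (1 − 0.0257) = 3507 rpm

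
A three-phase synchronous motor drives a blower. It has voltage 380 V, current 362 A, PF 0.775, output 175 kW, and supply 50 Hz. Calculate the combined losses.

P_in = √3·V·I·cosφ = 1.732×380×362×0.775 = 184647 W
P_out = 175000 W
Losses = P_in − P_out = 184647 − 175000 = 9647 W

9650 W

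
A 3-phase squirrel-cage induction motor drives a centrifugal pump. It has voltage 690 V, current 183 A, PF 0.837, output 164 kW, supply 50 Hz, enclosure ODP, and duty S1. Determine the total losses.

19.1 kW

P_in = √3·V·I·cosφ = 1.732×690×183×0.837 = 183052 W
P_out = 164000 W
Losses = P_in − P_out = 183052 − 164000 = 19052 W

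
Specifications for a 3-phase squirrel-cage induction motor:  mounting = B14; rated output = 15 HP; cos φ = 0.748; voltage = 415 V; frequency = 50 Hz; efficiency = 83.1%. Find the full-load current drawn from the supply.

25 A

P_out = 15 × 746 = 11190 W
P_in = P_out / η = 11190 / 0.831 = 13466 W
I_L = P_in / (√3·V_L·cosφ) = 13466 / (1.732 × 415 × 0.748) = 25 A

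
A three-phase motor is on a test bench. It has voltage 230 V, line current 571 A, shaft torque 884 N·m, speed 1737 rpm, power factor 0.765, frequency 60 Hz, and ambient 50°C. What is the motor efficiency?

ω = 2π × 1737/60 = 181.9 rad/s; P_out = τω = 884 × 181.9 = 160800 W
P_in = √3·V_L·I_L·cosφ = 1.732 × 230 × 571 × 0.765 = 174010 W
η = P_out / P_in = 160800 / 174010 = 0.924 = 92.4%

92.4 %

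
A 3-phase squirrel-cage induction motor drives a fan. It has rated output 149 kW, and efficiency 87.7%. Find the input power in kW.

P_out = 149000 W
P_in = P_out/η = 149000/0.877 = 169897 W = 170 kW

170 kW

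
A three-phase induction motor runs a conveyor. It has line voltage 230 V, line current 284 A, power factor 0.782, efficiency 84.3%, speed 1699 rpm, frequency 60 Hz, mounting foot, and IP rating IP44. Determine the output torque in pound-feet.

P_in = √3·V·I·cosφ = 1.732 × 230 × 284 × 0.782 = 88471 W
P_out = η·P_in = 0.843 × 88471 = 74581 W
n = 1699 rpm
ω = 2π×1699/60 = 177.9 rad/s
τ = P_out/ω = 74581/177.9 = 419.2 N·m
In lb·ft: 419.2/1.356 = 309 lb·ft

309 lb·ft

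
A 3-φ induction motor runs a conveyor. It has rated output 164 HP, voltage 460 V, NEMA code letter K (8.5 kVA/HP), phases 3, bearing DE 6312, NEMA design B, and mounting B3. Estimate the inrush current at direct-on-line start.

1750 A

S_LR = 8.5 × 164 = 1394 kVA
I_LR = S_LR/(√3·V_L) = 1394000/(1.732×460) = 1750 A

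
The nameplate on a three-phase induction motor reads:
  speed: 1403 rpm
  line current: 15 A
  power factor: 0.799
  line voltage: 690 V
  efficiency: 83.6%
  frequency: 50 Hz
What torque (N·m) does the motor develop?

P_in = √3·V·I·cosφ = 1.732 × 690 × 15 × 0.799 = 14323 W
P_out = η·P_in = 0.836 × 14323 = 11974 W
n = 1403 rpm
ω = 2π×1403/60 = 146.9 rad/s
τ = P_out/ω = 11974/146.9 = 81.5 N·m

81.5 N·m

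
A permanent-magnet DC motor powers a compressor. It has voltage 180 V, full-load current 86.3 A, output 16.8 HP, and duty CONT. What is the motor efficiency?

80.7 %

P_out = 16.8 × 746 = 12533 W
P_in = V·I = 180 × 86.3 = 15534 W
η = P_out / P_in = 12533 / 15534 = 0.807 = 80.7%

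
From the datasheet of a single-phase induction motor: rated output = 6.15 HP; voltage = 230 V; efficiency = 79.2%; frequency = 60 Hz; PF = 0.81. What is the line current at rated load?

31.1 A

P_out = 6.15 × 746 = 4588 W
P_in = P_out / η = 4588 / 0.792 = 5793 W
I = P_in / (V·cosφ) = 5793 / (230 × 0.81) = 31.1 A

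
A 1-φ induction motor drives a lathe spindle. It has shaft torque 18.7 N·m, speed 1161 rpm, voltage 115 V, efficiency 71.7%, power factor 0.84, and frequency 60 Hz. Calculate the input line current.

32.8 A

ω = 2π×1161/60 = 121.6 rad/s; P_out = τω = 18.7 × 121.6 = 2274 W
P_in = P_out / η = 2274 / 0.717 = 3172 W
I = P_in / (V·cosφ) = 3172 / (115 × 0.84) = 32.8 A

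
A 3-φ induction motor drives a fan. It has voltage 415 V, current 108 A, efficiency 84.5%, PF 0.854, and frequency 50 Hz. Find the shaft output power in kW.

56 kW

P_in = √3·V·I·cosφ = 1.732 × 415 × 108 × 0.854 = 66295 W
P_out = η·P_in = 0.845 × 66295 = 56019 W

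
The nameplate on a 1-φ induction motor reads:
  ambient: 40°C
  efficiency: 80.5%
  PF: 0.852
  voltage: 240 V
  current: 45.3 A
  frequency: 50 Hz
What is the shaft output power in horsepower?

10 HP

P_in = V·I·cosφ = 240 × 45.3 × 0.852 = 9263 W
P_out = η·P_in = 0.805 × 9263 = 7457 W
= 7457/746 = 10 HP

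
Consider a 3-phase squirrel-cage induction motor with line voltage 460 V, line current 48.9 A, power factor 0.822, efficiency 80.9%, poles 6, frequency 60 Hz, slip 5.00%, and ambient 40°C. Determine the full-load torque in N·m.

P_in = √3·V·I·cosφ = 1.732 × 460 × 48.9 × 0.822 = 32025 W
P_out = η·P_in = 0.809 × 32025 = 25908 W
n_s = 120×60/6 = 1200 rpm; n = 1200×(1−0.05) = 1140 rpm
ω = 2π×1140/60 = 119.4 rad/s
τ = P_out/ω = 25908/119.4 = 217 N·m

217 N·m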